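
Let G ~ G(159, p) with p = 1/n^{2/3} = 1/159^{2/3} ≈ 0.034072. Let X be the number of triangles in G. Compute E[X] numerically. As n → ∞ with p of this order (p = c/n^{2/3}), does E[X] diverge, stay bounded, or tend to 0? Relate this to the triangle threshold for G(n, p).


Number of potential triangles: C(159, 3) = 657359.
Each occurs with probability p³ ≈ (0.034072)³ ≈ 3.9555397e-05.
By linearity: E[X] = C(159, 3)·p³ ≈ 657359 · 3.9555397e-05 ≈ 26.00210.
Since α = 2/3 < 1, p = c/n^{2/3} ≫ 1/n is above the triangle threshold p ~ 1/n. Asymptotically E[X] ~ (c³/6)·n^{3(1−α)} = (1³/6)·n^{1} → ∞; triangles are abundant w.h.p.

E[X] ≈ 26.00210; in regime p = Θ(1/n^{2/3}) E[X] diverges (above the triangle threshold p ~ 1/n).


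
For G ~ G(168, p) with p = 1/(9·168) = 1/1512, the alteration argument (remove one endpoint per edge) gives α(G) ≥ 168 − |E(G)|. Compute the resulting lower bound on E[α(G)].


E[|E(G)|] = C(168, 2)·p = 14028 · (1/1512) = 167/18.
E[α(G)] ≥ n − E[|E(G)|] = 168 − 167/18 = 2857/18.
Numerically: ≈ 158.722.
(This is only a lower bound; the true E[α(G)] may be larger.)

E[α(G)] ≥ 2857/18 ≈ 158.722.


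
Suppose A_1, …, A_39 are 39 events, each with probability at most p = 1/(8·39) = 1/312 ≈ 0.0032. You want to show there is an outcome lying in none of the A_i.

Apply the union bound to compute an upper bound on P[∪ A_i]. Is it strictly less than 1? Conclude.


Union bound: P[∪_{i=1}^{39} A_i] ≤ Σ_i P[A_i] ≤ 39·p = 39·(1/312) = 1/8.
Numerically: 1/8 ≈ 0.1250.
Is 1/8 < 1? YES.
Since P[∪ A_i] ≤ 1/8 < 1, the complement has P[∩ A_i^c] ≥ 1 − 1/8 = 7/8 > 0, so some outcome avoids every A_i.

39·p = 1/8 ≈ 0.1250; existence CERTIFIED by the union bound.


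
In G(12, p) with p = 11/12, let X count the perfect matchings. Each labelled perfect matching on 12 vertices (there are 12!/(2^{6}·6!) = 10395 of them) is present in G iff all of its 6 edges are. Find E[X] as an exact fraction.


K_12 has 12!/(2^{6}·6!) = 10395 labelled perfect matchings.
For each such perfect matching H, let X_H = 1 if all 6 edges of H are present in G. Then P[X_H = 1] = p^{6} = (11/12)^{6} = 1771561/2985984.
Summing the indicators: E[X] = Σ_H E[X_H] = 10395 · p^{6} = 10395 · 1771561/2985984 = 682050985/110592.
Numerically: E[X] ≈ 6.17e+03.

E[X] = 10395 · (11/12)^{6} = 682050985/110592 ≈ 6.17e+03.


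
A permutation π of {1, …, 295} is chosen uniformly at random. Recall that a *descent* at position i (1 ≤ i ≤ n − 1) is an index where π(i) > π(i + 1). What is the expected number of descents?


Write X = Σ X_I over i = 1, …, 294, with X_I the indicator of one descent.
There are 294 indicators.
For each fixed i, the pair (π(i), π(i+1)) is a uniformly random ordered pair of distinct values from {1, …, 295}; by symmetry P[π(i) > π(i+1)] = 1/2.
By linearity: E[X] = 294 · (1/2) = (295 − 1) · (1/2) = 147 ≈ 147.00000.

E[X] = 147 = 147.00000.


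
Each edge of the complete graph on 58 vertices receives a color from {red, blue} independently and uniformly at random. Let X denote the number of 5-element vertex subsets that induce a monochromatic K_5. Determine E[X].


Let X = Σ_S X_S over the C(58, 5) = 4582116 subsets S of size 5, where X_S = 1 if the K_5 on S is monochromatic.
For a fixed S, the K_5 on S has C(5, 2) = 10 edges. P[all 10 edges red] = (1/2)^10, and likewise for blue, so P[monochromatic] = 2·(1/2)^10 = 2^{1 − 10} = 1/512.
By linearity of expectation: E[X] = C(58, 5) · 2^{1 − 10} = 4582116 · 1/512 = 1145529/128.
Numerically: E[X] ≈ 8949.4453.

E[X] = C(58,5)·2^(1−C(5,2)) = 1145529/128 ≈ 8949.4453.


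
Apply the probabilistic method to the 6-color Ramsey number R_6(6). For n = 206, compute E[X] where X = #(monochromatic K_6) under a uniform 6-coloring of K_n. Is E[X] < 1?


E[X] = C(206, 6) · 6^{1 − 15} = 98619368491 · 6^{−14} = 98619368491/78364164096.
As a reduced fraction: E[X] = 98619368491/78364164096 ≈ 1.25848.
Is E[X] < 1? NO.
Since E[X] ≥ 1, the first-moment bound is inconclusive at n = 206; it does NOT by itself certify R_6(6) > 206.

E[X] = 98619368491/78364164096 ≈ 1.25848; E[X] ≥ 1; first-moment method inconclusive here.


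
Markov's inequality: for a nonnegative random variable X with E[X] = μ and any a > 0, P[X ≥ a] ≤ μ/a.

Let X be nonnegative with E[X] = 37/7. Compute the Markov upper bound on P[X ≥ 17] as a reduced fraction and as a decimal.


μ = E[X] = 37/7, a = 17.
Markov: P[X ≥ 17] ≤ μ/a = (37/7)/17 = 37/119.
Numerically: ≈ 0.3109.
(Since a = 17 > μ = 5.2857, the bound 37/119 is < 1 and informative.)

P[X ≥ 17] ≤ 37/119 ≈ 0.3109.


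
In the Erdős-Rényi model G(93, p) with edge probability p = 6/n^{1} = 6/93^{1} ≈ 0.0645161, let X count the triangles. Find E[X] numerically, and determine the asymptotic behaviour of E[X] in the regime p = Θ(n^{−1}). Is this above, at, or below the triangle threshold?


Number of potential triangles: C(93, 3) = 129766.
Each occurs with probability p³ ≈ (0.0645161)³ ≈ 2.68537478e-04.
By linearity: E[X] = C(93, 3)·p³ ≈ 129766 · 2.68537478e-04 ≈ 34.847034.
Here α = 1, so p = 6/n is exactly at the triangle threshold p ~ 1/n. Asymptotically E[X] → c³/6 = 6³/6 = 36 ≈ 36.000000, a bounded constant. In this regime the triangle count is asymptotically Poisson(c³/6).

E[X] ≈ 34.847034; in regime p = Θ(1/n^{1}) E[X] stays bounded (at the triangle threshold p ~ 1/n).


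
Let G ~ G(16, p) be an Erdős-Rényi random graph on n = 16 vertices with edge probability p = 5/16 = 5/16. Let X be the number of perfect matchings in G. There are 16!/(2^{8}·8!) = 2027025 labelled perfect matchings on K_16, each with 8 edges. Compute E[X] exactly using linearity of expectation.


K_16 has 16!/(2^{8}·8!) = 2027025 labelled perfect matchings.
For each such perfect matching H, let X_H = 1 if all 8 edges of H are present in G. Then P[X_H = 1] = p^{8} = (5/16)^{8} = 390625/4294967296.
By linearity: E[X] = Σ_H E[X_H] = 2027025 · p^{8} = 2027025 · 390625/4294967296 = 791806640625/4294967296.
Numerically: E[X] ≈ 184.36.

E[X] = 2027025 · (5/16)^{8} = 791806640625/4294967296 ≈ 184.36.


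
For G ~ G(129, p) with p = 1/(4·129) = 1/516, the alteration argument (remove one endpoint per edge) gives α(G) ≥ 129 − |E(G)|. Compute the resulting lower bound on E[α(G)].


E[|E(G)|] = C(129, 2)·p = 8256 · (1/516) = 16.
E[α(G)] ≥ n − E[|E(G)|] = 129 − 16 = 113.
Numerically: ≈ 113.00000.
(This is only a lower bound; the true E[α(G)] may be larger.)

E[α(G)] ≥ 113 ≈ 113.00000.


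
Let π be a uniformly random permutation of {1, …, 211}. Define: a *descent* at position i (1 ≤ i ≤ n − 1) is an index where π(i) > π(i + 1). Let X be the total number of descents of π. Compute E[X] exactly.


Write X = Σ X_I over i = 1, …, 210, with X_I the indicator of one descent.
There are 210 indicators.
For each fixed i, the pair (π(i), π(i+1)) is a uniformly random ordered pair of distinct values from {1, …, 211}; by symmetry P[π(i) > π(i+1)] = 1/2.
By linearity: E[X] = 210 · (1/2) = (211 − 1) · (1/2) = 105 ≈ 105.000.

E[X] = 105 = 105.000.


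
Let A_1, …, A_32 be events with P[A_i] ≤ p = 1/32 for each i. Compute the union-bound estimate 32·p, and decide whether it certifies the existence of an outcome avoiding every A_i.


Union bound: P[∪_{i=1}^{32} A_i] ≤ Σ_i P[A_i] ≤ 32·p = 32·(1/32) = 1.
Numerically: 1 ≈ 1.0000.
Is 1 < 1? NO.
Since the bound 1 is ≥ 1, the union bound is uninformative here; it does NOT by itself certify existence.

32·p = 1 ≈ 1.0000; existence NOT certified by the union bound.


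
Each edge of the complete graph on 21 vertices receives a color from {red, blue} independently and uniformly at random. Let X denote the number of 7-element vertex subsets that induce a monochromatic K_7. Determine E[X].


Let X = Σ_S X_S over the C(21, 7) = 116280 subsets S of size 7, where X_S = 1 if the K_7 on S is monochromatic.
For a fixed S, the K_7 on S has C(7, 2) = 21 edges. P[all 21 edges red] = (1/2)^21, and likewise for blue, so P[monochromatic] = 2·(1/2)^21 = 2^{1 − 21} = 1/1048576.
By linearity: E[X] = C(21, 7) · 2^{1 − 21} = 116280 · 1/1048576 = 14535/131072.
Numerically: E[X] ≈ 0.110893.

E[X] = C(21,7)·2^(1−C(7,2)) = 14535/131072 ≈ 0.110893.


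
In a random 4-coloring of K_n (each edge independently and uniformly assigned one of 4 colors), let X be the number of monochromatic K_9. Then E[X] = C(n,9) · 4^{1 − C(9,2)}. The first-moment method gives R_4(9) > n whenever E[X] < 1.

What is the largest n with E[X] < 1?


We need C(n, 9) · 4^{1 − 36} < 1, i.e. C(n, 9) < 4^{36 − 1} = 1180591620717411303424.
Check values of n near the boundary:
  n = 911: C(911, 9) = 1144686900492291197405; 1144686900492291197405 < 1180591620717411303424? YES
  n = 912: C(912, 9) = 1156095740032081475120; 1156095740032081475120 < 1180591620717411303424? YES
  n = 913: C(913, 9) = 1167605542753639808390; 1167605542753639808390 < 1180591620717411303424? YES
  n = 914: C(914, 9) = 1179217089587653905932; 1179217089587653905932 < 1180591620717411303424? YES
  n = 915: C(915, 9) = 1190931166636537885130; 1190931166636537885130 < 1180591620717411303424? NO
  n = 916: C(916, 9) = 1202748565202942340440; 1202748565202942340440 < 1180591620717411303424? NO
  n = 917: C(917, 9) = 1214670081818390006810; 1214670081818390006810 < 1180591620717411303424? NO
The largest n with C(n, 9) < 1180591620717411303424 is n = 914 (where E[X] = 294804272396913476483/295147905179352825856 ≈ 0.9988). Hence R_4(9) > 914, i.e. R_4(9) ≥ 915.

Largest n = 914; hence R_4(9) > 914.


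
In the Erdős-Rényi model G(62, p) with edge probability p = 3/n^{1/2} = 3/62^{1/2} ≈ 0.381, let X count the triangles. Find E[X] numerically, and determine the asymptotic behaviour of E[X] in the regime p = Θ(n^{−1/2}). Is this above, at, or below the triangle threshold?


Number of potential triangles: C(62, 3) = 37820.
Each occurs with probability p³ ≈ (0.381)³ ≈ 5.530651e-02.
By linearity: E[X] = C(62, 3)·p³ ≈ 37820 · 5.530651e-02 ≈ 2091.6921.
Since α = 1/2 < 1, p = c/n^{1/2} ≫ 1/n is above the triangle threshold p ~ 1/n. Asymptotically E[X] ~ (c³/6)·n^{3(1−α)} = (3³/6)·n^{1.5} → ∞; triangles are abundant w.h.p.

E[X] ≈ 2091.6921; in regime p = Θ(1/n^{1/2}) E[X] diverges (above the triangle threshold p ~ 1/n).


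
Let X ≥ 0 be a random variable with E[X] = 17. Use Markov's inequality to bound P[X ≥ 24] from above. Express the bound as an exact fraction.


μ = E[X] = 17, a = 24.
Markov: P[X ≥ 24] ≤ μ/a = (17)/24 = 17/24.
Numerically: ≈ 0.708.
(Since a = 24 > μ = 17.000, the bound 17/24 is < 1 and informative.)

P[X ≥ 24] ≤ 17/24 ≈ 0.708.


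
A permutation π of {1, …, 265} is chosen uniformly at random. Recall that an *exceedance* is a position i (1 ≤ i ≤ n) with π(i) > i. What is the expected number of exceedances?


Write X = Σ_{i=1}^{265} X_i, where X_i = 1_{π(i) > i}.
For each fixed i, π(i) is uniform over {1, …, 265} (marginal of a uniform permutation), so P[π(i) > i] = (n − i)/n. Summing: Σ_{i=1}^{265} (n − i)/n = (0 + 1 + … + 264)/265 = 265(265 − 1)/(2·265) = (265 − 1)/2.
Hence E[X] = Σ_{i=1}^{265} (265 − i)/265 = 132 ≈ 132.0000.

E[X] = 132 = 132.0000.


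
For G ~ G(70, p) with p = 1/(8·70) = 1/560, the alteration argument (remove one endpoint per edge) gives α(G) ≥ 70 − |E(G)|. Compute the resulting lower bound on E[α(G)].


E[|E(G)|] = C(70, 2)·p = 2415 · (1/560) = 69/16.
E[α(G)] ≥ n − E[|E(G)|] = 70 − 69/16 = 1051/16.
Numerically: ≈ 65.6875.
(This is only a lower bound; the true E[α(G)] may be larger.)

E[α(G)] ≥ 1051/16 ≈ 65.6875.


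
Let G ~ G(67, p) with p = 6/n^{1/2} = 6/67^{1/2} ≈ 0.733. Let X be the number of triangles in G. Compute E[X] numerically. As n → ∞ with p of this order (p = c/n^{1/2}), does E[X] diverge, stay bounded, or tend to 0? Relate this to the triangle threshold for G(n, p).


Number of potential triangles: C(67, 3) = 47905.
Each occurs with probability p³ ≈ (0.733)³ ≈ 3.938597e-01.
By linearity: E[X] = C(67, 3)·p³ ≈ 47905 · 3.938597e-01 ≈ 18867.8490.
Since α = 1/2 < 1, p = c/n^{1/2} ≫ 1/n is above the triangle threshold p ~ 1/n. Asymptotically E[X] ~ (c³/6)·n^{3(1−α)} = (6³/6)·n^{1.5} → ∞; triangles are abundant w.h.p.

E[X] ≈ 18867.8490; in regime p = Θ(1/n^{1/2}) E[X] diverges (above the triangle threshold p ~ 1/n).


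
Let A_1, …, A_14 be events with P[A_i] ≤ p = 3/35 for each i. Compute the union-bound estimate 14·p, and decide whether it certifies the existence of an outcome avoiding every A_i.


Union bound: P[∪_{i=1}^{14} A_i] ≤ Σ_i P[A_i] ≤ 14·p = 14·(3/35) = 6/5.
Numerically: 6/5 ≈ 1.200.
Is 6/5 < 1? NO.
Since the bound 6/5 is ≥ 1, the union bound is uninformative here; it does NOT by itself certify existence.

14·p = 6/5 ≈ 1.200; existence NOT certified by the union bound.


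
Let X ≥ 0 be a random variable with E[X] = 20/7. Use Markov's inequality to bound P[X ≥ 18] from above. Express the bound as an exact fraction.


μ = E[X] = 20/7, a = 18.
Markov: P[X ≥ 18] ≤ μ/a = (20/7)/18 = 10/63.
Numerically: ≈ 0.1587.
(Since a = 18 > μ = 2.8571, the bound 10/63 is < 1 and informative.)

P[X ≥ 18] ≤ 10/63 ≈ 0.1587.


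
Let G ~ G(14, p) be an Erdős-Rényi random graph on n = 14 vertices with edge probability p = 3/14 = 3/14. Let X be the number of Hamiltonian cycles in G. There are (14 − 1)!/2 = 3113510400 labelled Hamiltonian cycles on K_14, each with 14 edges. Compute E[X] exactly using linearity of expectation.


K_14 has (14 − 1)!/2 = 3113510400 labelled Hamiltonian cycles.
For each such Hamiltonian cycle H, let X_H = 1 if all 14 edges of H are present in G. Then P[X_H = 1] = p^{14} = (3/14)^{14} = 4782969/11112006825558016.
By linearity of expectation: E[X] = Σ_H E[X_H] = 3113510400 · p^{14} = 3113510400 · 4782969/11112006825558016 = 4155084744525/3100448333024.
Numerically: E[X] ≈ 1.3402.

E[X] = 3113510400 · (3/14)^{14} = 4155084744525/3100448333024 ≈ 1.3402.


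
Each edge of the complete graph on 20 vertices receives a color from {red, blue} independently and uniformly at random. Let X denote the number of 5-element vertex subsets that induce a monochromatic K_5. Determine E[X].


Let X = Σ_S X_S over the C(20, 5) = 15504 subsets S of size 5, where X_S = 1 if the K_5 on S is monochromatic.
For a fixed S, the K_5 on S has C(5, 2) = 10 edges. P[all 10 edges red] = (1/2)^10, and likewise for blue, so P[monochromatic] = 2·(1/2)^10 = 2^{1 − 10} = 1/512.
Summing: E[X] = C(20, 5) · 2^{1 − 10} = 15504 · 1/512 = 969/32.
Numerically: E[X] ≈ 30.281250.

E[X] = C(20,5)·2^(1−C(5,2)) = 969/32 ≈ 30.281250.


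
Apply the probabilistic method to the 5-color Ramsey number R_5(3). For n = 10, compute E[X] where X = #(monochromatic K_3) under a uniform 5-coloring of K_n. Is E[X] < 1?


E[X] = C(10, 3) · 5^{1 − 3} = 120 · 5^{−2} = 120/25.
As a reduced fraction: E[X] = 24/5 ≈ 4.800.
Is E[X] < 1? NO.
Since E[X] ≥ 1, the first-moment bound is inconclusive at n = 10; it does NOT by itself certify R_5(3) > 10.

E[X] = 24/5 ≈ 4.800; E[X] ≥ 1; first-moment method inconclusive here.


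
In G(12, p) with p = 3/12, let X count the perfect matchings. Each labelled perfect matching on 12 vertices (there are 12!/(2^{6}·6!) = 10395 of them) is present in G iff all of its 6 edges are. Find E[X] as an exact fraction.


K_12 has 12!/(2^{6}·6!) = 10395 labelled perfect matchings.
For each such perfect matching H, let X_H = 1 if all 6 edges of H are present in G. Then P[X_H = 1] = p^{6} = (1/4)^{6} = 1/4096.
By linearity: E[X] = Σ_H E[X_H] = 10395 · p^{6} = 10395 · 1/4096 = 10395/4096.
Numerically: E[X] ≈ 2.538.

E[X] = 10395 · (1/4)^{6} = 10395/4096 ≈ 2.538.


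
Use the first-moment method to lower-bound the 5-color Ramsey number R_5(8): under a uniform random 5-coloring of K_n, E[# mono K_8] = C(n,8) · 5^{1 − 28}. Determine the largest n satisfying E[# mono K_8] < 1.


We need C(n, 8) · 5^{1 − 28} < 1, i.e. C(n, 8) < 5^{28 − 1} = 7450580596923828125.
Check values of n near the boundary:
  n = 862: C(862, 8) = 7317951015318931845; 7317951015318931845 < 7450580596923828125? YES
  n = 863: C(863, 8) = 7386423071602617757; 7386423071602617757 < 7450580596923828125? YES
  n = 864: C(864, 8) = 7455455062926006708; 7455455062926006708 < 7450580596923828125? NO
  n = 865: C(865, 8) = 7525050909487743060; 7525050909487743060 < 7450580596923828125? NO
  n = 866: C(866, 8) = 7595214554331451620; 7595214554331451620 < 7450580596923828125? NO
The largest n with C(n, 8) < 7450580596923828125 is n = 863 (where E[X] = 7386423071602617757/7450580596923828125 ≈ 0.991389). Hence R_5(8) > 863, i.e. R_5(8) ≥ 864.

Largest n = 863; hence R_5(8) > 863.


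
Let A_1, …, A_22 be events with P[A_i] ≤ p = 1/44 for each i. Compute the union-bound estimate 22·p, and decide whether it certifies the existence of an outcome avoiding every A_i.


Union bound: P[∪_{i=1}^{22} A_i] ≤ Σ_i P[A_i] ≤ 22·p = 22·(1/44) = 1/2.
Numerically: 1/2 ≈ 0.500.
Is 1/2 < 1? YES.
Since P[∪ A_i] ≤ 1/2 < 1, the complement has P[∩ A_i^c] ≥ 1 − 1/2 = 1/2 > 0, so some outcome avoids every A_i.

22·p = 1/2 ≈ 0.500; existence CERTIFIED by the union bound.


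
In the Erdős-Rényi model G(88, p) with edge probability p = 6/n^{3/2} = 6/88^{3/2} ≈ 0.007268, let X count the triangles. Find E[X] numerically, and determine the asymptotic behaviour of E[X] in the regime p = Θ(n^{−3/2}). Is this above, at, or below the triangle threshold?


Number of potential triangles: C(88, 3) = 109736.
Each occurs with probability p³ ≈ (0.007268)³ ≈ 3.839562e-07.
By linearity: E[X] = C(88, 3)·p³ ≈ 109736 · 3.839562e-07 ≈ 0.0421.
Since α = 3/2 > 1, p = c/n^{3/2} = o(1/n) is below the triangle threshold p ~ 1/n. Asymptotically E[X] ~ (c³/6)·n^{3(1−α)} = (6³/6)·n^{-1.5} → 0, so by Markov's inequality G has no triangles w.h.p.

E[X] ≈ 0.0421; in regime p = Θ(1/n^{3/2}) E[X] tends to 0 (below the triangle threshold p ~ 1/n).


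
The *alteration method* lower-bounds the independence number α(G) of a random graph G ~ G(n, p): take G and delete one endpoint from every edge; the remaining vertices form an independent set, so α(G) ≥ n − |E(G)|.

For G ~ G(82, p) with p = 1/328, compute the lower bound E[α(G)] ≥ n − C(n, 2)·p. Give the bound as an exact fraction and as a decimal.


E[|E(G)|] = C(82, 2)·p = 3321 · (1/328) = 81/8.
E[α(G)] ≥ n − E[|E(G)|] = 82 − 81/8 = 575/8.
Numerically: ≈ 71.8750.
(This is only a lower bound; the true E[α(G)] may be larger.)

E[α(G)] ≥ 575/8 ≈ 71.8750.


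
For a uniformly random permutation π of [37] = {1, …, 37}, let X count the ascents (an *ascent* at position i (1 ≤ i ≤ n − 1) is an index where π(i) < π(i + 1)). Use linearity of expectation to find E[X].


Write X = Σ X_I over i = 1, …, 36, with X_I the indicator of one ascent.
There are 36 indicators.
For each fixed i, the pair (π(i), π(i+1)) is a uniformly random ordered pair of distinct values from {1, …, 37}; by symmetry P[π(i) < π(i+1)] = 1/2.
By linearity: E[X] = 36 · (1/2) = (37 − 1) · (1/2) = 18 ≈ 18.000.

E[X] = 18 = 18.000.


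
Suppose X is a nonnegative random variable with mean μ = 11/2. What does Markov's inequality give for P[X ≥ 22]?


μ = E[X] = 11/2, a = 22.
Markov: P[X ≥ 22] ≤ μ/a = (11/2)/22 = 1/4.
Numerically: ≈ 0.250.
(Since a = 22 > μ = 5.500, the bound 1/4 is < 1 and informative.)

P[X ≥ 22] ≤ 1/4 ≈ 0.250.


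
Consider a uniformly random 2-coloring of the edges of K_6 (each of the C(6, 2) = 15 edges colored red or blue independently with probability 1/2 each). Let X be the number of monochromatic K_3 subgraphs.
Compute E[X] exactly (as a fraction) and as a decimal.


Let X = Σ_S X_S over the C(6, 3) = 20 subsets S of size 3, where X_S = 1 if the K_3 on S is monochromatic.
For a fixed S, the K_3 on S has C(3, 2) = 3 edges. P[all 3 edges red] = (1/2)^3, and likewise for blue, so P[monochromatic] = 2·(1/2)^3 = 2^{1 − 3} = 1/4.
By linearity of expectation: E[X] = C(6, 3) · 2^{1 − 3} = 20 · 1/4 = 5.
Numerically: E[X] ≈ 5.0000.

E[X] = C(6,3)·2^(1−C(3,2)) = 5 ≈ 5.0000.


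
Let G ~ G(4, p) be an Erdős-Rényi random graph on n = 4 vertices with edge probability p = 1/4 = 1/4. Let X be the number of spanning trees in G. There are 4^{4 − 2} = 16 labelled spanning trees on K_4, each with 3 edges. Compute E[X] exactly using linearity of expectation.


K_4 has 4^{4 − 2} = 16 labelled spanning trees.
For each such spanning tree H, let X_H = 1 if all 3 edges of H are present in G. Then P[X_H = 1] = p^{3} = (1/4)^{3} = 1/64.
By linearity: E[X] = Σ_H E[X_H] = 16 · p^{3} = 16 · 1/64 = 1/4.
Numerically: E[X] ≈ 0.25.

E[X] = 16 · (1/4)^{3} = 1/4 ≈ 0.25.


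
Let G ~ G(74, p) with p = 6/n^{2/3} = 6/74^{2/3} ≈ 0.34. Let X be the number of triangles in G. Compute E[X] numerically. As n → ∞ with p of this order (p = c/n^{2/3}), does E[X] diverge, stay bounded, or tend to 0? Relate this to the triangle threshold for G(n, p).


Number of potential triangles: C(74, 3) = 64824.
Each occurs with probability p³ ≈ (0.34)³ ≈ 3.94449e-02.
By linearity: E[X] = C(74, 3)·p³ ≈ 64824 · 3.94449e-02 ≈ 2556.973.
Since α = 2/3 < 1, p = c/n^{2/3} ≫ 1/n is above the triangle threshold p ~ 1/n. Asymptotically E[X] ~ (c³/6)·n^{3(1−α)} = (6³/6)·n^{1} → ∞; triangles are abundant w.h.p.

E[X] ≈ 2556.973; in regime p = Θ(1/n^{2/3}) E[X] diverges (above the triangle threshold p ~ 1/n).


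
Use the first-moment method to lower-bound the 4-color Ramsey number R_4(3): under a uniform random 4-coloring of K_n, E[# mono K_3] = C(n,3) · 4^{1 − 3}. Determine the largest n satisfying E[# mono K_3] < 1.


We need C(n, 3) · 4^{1 − 3} < 1, i.e. C(n, 3) < 4^{3 − 1} = 16.
Check values of n near the boundary:
  n = 4: C(4, 3) = 4; 4 < 16? YES
  n = 5: C(5, 3) = 10; 10 < 16? YES
  n = 6: C(6, 3) = 20; 20 < 16? NO
  n = 7: C(7, 3) = 35; 35 < 16? NO
  n = 8: C(8, 3) = 56; 56 < 16? NO
The largest n with C(n, 3) < 16 is n = 5 (where E[X] = 5/8 ≈ 0.62500). Hence R_4(3) > 5, i.e. R_4(3) ≥ 6.

Largest n = 5; hence R_4(3) > 5.


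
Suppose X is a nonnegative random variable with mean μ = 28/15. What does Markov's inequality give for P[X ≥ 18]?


μ = E[X] = 28/15, a = 18.
Markov: P[X ≥ 18] ≤ μ/a = (28/15)/18 = 14/135.
Numerically: ≈ 0.10370.
(Since a = 18 > μ = 1.86667, the bound 14/135 is < 1 and informative.)

P[X ≥ 18] ≤ 14/135 ≈ 0.10370.


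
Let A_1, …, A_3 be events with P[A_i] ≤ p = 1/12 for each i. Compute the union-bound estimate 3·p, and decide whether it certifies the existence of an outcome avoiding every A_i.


Union bound: P[∪_{i=1}^{3} A_i] ≤ Σ_i P[A_i] ≤ 3·p = 3·(1/12) = 1/4.
Numerically: 1/4 ≈ 0.250.
Is 1/4 < 1? YES.
Since P[∪ A_i] ≤ 1/4 < 1, the complement has P[∩ A_i^c] ≥ 1 − 1/4 = 3/4 > 0, so some outcome avoids every A_i.

3·p = 1/4 ≈ 0.250; existence CERTIFIED by the union bound.


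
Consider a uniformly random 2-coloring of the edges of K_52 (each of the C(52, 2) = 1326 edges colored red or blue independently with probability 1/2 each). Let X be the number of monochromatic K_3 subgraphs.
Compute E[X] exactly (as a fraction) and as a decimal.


Let X = Σ_S X_S over the C(52, 3) = 22100 subsets S of size 3, where X_S = 1 if the K_3 on S is monochromatic.
For a fixed S, the K_3 on S has C(3, 2) = 3 edges. P[all 3 edges red] = (1/2)^3, and likewise for blue, so P[monochromatic] = 2·(1/2)^3 = 2^{1 − 3} = 1/4.
By linearity: E[X] = C(52, 3) · 2^{1 − 3} = 22100 · 1/4 = 5525.
Numerically: E[X] ≈ 5525.00000.

E[X] = C(52,3)·2^(1−C(3,2)) = 5525 ≈ 5525.00000.


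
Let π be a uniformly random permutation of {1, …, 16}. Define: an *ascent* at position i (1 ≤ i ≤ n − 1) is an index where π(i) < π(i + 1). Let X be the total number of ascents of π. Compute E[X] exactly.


Write X = Σ X_I over i = 1, …, 15, with X_I the indicator of one ascent.
There are 15 indicators.
For each fixed i, the pair (π(i), π(i+1)) is a uniformly random ordered pair of distinct values from {1, …, 16}; by symmetry P[π(i) < π(i+1)] = 1/2.
By linearity: E[X] = 15 · (1/2) = (16 − 1) · (1/2) = 15/2 ≈ 7.50000.

E[X] = 15/2 = 7.50000.


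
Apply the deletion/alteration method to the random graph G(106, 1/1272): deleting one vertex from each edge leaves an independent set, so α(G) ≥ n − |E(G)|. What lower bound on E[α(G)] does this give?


E[|E(G)|] = C(106, 2)·p = 5565 · (1/1272) = 35/8.
E[α(G)] ≥ n − E[|E(G)|] = 106 − 35/8 = 813/8.
Numerically: ≈ 101.62500.
(This is only a lower bound; the true E[α(G)] may be larger.)

E[α(G)] ≥ 813/8 ≈ 101.62500.


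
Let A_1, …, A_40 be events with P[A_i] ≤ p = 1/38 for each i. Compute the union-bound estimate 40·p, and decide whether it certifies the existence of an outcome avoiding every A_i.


Union bound: P[∪_{i=1}^{40} A_i] ≤ Σ_i P[A_i] ≤ 40·p = 40·(1/38) = 20/19.
Numerically: 20/19 ≈ 1.053.
Is 20/19 < 1? NO.
Since the bound 20/19 is ≥ 1, the union bound is uninformative here; it does NOT by itself certify existence.

40·p = 20/19 ≈ 1.053; existence NOT certified by the union bound.


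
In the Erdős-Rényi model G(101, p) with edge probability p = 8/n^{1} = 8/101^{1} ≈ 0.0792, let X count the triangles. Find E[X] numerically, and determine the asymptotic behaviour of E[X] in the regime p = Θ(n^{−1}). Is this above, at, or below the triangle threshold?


Number of potential triangles: C(101, 3) = 166650.
Each occurs with probability p³ ≈ (0.0792)³ ≈ 4.96942e-04.
By linearity: E[X] = C(101, 3)·p³ ≈ 166650 · 4.96942e-04 ≈ 82.815.
Here α = 1, so p = 8/n is exactly at the triangle threshold p ~ 1/n. Asymptotically E[X] → c³/6 = 8³/6 = 256/3 ≈ 85.333, a bounded constant. In this regime the triangle count is asymptotically Poisson(c³/6).

E[X] ≈ 82.815; in regime p = Θ(1/n^{1}) E[X] stays bounded (at the triangle threshold p ~ 1/n).


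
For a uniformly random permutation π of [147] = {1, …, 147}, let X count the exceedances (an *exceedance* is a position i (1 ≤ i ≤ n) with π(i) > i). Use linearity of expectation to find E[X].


Write X = Σ_{i=1}^{147} X_i, where X_i = 1_{π(i) > i}.
For each fixed i, π(i) is uniform over {1, …, 147} (marginal of a uniform permutation), so P[π(i) > i] = (n − i)/n. Summing: Σ_{i=1}^{147} (n − i)/n = (0 + 1 + … + 146)/147 = 147(147 − 1)/(2·147) = (147 − 1)/2.
Hence E[X] = Σ_{i=1}^{147} (147 − i)/147 = 73 ≈ 73.0000.

E[X] = 73 = 73.0000.


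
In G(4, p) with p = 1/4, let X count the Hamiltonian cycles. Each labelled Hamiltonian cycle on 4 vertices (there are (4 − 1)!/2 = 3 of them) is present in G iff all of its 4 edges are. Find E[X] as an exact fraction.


K_4 has (4 − 1)!/2 = 3 labelled Hamiltonian cycles.
For each such Hamiltonian cycle H, let X_H = 1 if all 4 edges of H are present in G. Then P[X_H = 1] = p^{4} = (1/4)^{4} = 1/256.
By linearity of expectation: E[X] = Σ_H E[X_H] = 3 · p^{4} = 3 · 1/256 = 3/256.
Numerically: E[X] ≈ 0.011719.

E[X] = 3 · (1/4)^{4} = 3/256 ≈ 0.011719.


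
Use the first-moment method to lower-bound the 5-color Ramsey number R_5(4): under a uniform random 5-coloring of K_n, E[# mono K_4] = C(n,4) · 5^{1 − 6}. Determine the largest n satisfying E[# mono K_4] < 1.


We need C(n, 4) · 5^{1 − 6} < 1, i.e. C(n, 4) < 5^{6 − 1} = 3125.
Check values of n near the boundary:
  n = 12: C(12, 4) = 495; 495 < 3125? YES
  n = 13: C(13, 4) = 715; 715 < 3125? YES
  n = 14: C(14, 4) = 1001; 1001 < 3125? YES
  n = 15: C(15, 4) = 1365; 1365 < 3125? YES
  n = 16: C(16, 4) = 1820; 1820 < 3125? YES
  n = 17: C(17, 4) = 2380; 2380 < 3125? YES
  n = 18: C(18, 4) = 3060; 3060 < 3125? YES
  n = 19: C(19, 4) = 3876; 3876 < 3125? NO
  n = 20: C(20, 4) = 4845; 4845 < 3125? NO
The largest n with C(n, 4) < 3125 is n = 18 (where E[X] = 612/625 ≈ 0.97920). Hence R_5(4) > 18, i.e. R_5(4) ≥ 19.

Largest n = 18; hence R_5(4) > 18.


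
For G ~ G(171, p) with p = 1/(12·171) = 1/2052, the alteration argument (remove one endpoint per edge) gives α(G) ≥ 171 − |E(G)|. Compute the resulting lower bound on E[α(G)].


E[|E(G)|] = C(171, 2)·p = 14535 · (1/2052) = 85/12.
E[α(G)] ≥ n − E[|E(G)|] = 171 − 85/12 = 1967/12.
Numerically: ≈ 163.917.
(This is only a lower bound; the true E[α(G)] may be larger.)

E[α(G)] ≥ 1967/12 ≈ 163.917.


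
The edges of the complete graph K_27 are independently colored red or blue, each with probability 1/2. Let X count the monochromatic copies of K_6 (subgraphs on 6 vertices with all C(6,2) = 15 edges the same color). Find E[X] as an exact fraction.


Let X = Σ_S X_S over the C(27, 6) = 296010 subsets S of size 6, where X_S = 1 if the K_6 on S is monochromatic.
For a fixed S, the K_6 on S has C(6, 2) = 15 edges. P[all 15 edges red] = (1/2)^15, and likewise for blue, so P[monochromatic] = 2·(1/2)^15 = 2^{1 − 15} = 1/16384.
By linearity of expectation: E[X] = C(27, 6) · 2^{1 − 15} = 296010 · 1/16384 = 148005/8192.
Numerically: E[X] ≈ 18.067.

E[X] = C(27,6)·2^(1−C(6,2)) = 148005/8192 ≈ 18.067.


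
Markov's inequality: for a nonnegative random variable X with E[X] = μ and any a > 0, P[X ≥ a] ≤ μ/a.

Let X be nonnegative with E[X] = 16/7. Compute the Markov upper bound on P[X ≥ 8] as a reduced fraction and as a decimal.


μ = E[X] = 16/7, a = 8.
Markov: P[X ≥ 8] ≤ μ/a = (16/7)/8 = 2/7.
Numerically: ≈ 0.28571.
(Since a = 8 > μ = 2.28571, the bound 2/7 is < 1 and informative.)

P[X ≥ 8] ≤ 2/7 ≈ 0.28571.


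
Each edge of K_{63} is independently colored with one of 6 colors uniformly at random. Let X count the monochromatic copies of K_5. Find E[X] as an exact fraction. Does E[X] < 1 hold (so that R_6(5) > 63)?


E[X] = C(63, 5) · 6^{1 − 10} = 7028847 · 6^{−9} = 7028847/10077696.
As a reduced fraction: E[X] = 780983/1119744 ≈ 0.6974657.
Is E[X] < 1? YES.
Since E[X] < 1, there exists a 6-coloring of K_{63} with no monochromatic K_5; hence R_6(5) > 63.

E[X] = 780983/1119744 ≈ 0.6974657; E[X] < 1, so R_6(5) > 63.


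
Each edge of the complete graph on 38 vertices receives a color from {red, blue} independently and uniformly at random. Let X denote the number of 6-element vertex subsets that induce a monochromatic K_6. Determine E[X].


Let X = Σ_S X_S over the C(38, 6) = 2760681 subsets S of size 6, where X_S = 1 if the K_6 on S is monochromatic.
For a fixed S, the K_6 on S has C(6, 2) = 15 edges. P[all 15 edges red] = (1/2)^15, and likewise for blue, so P[monochromatic] = 2·(1/2)^15 = 2^{1 − 15} = 1/16384.
By linearity of expectation: E[X] = C(38, 6) · 2^{1 − 15} = 2760681 · 1/16384 = 2760681/16384.
Numerically: E[X] ≈ 168.49860.

E[X] = C(38,6)·2^(1−C(6,2)) = 2760681/16384 ≈ 168.49860.


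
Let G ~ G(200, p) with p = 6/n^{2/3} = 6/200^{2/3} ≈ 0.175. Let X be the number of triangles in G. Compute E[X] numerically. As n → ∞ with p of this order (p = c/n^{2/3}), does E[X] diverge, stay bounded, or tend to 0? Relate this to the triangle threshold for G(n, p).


Number of potential triangles: C(200, 3) = 1313400.
Each occurs with probability p³ ≈ (0.175)³ ≈ 5.40000e-03.
By linearity: E[X] = C(200, 3)·p³ ≈ 1313400 · 5.40000e-03 ≈ 7092.360.
Since α = 2/3 < 1, p = c/n^{2/3} ≫ 1/n is above the triangle threshold p ~ 1/n. Asymptotically E[X] ~ (c³/6)·n^{3(1−α)} = (6³/6)·n^{1} → ∞; triangles are abundant w.h.p.

E[X] ≈ 7092.360; in regime p = Θ(1/n^{2/3}) E[X] diverges (above the triangle threshold p ~ 1/n).


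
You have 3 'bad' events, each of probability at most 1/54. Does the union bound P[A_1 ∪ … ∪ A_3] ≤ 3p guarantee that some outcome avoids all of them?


Union bound: P[∪_{i=1}^{3} A_i] ≤ Σ_i P[A_i] ≤ 3·p = 3·(1/54) = 1/18.
Numerically: 1/18 ≈ 0.0555556.
Is 1/18 < 1? YES.
Since P[∪ A_i] ≤ 1/18 < 1, the complement has P[∩ A_i^c] ≥ 1 − 1/18 = 17/18 > 0, so some outcome avoids every A_i.

3·p = 1/18 ≈ 0.0555556; existence CERTIFIED by the union bound.


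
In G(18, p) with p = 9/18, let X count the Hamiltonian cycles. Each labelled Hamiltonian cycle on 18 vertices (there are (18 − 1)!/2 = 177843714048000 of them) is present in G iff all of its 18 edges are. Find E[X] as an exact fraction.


K_18 has (18 − 1)!/2 = 177843714048000 labelled Hamiltonian cycles.
For each such Hamiltonian cycle H, let X_H = 1 if all 18 edges of H are present in G. Then P[X_H = 1] = p^{18} = (1/2)^{18} = 1/262144.
By linearity: E[X] = Σ_H E[X_H] = 177843714048000 · p^{18} = 177843714048000 · 1/262144 = 10854718875/16.
Numerically: E[X] ≈ 6.7842e+08.

E[X] = 177843714048000 · (1/2)^{18} = 10854718875/16 ≈ 6.7842e+08.


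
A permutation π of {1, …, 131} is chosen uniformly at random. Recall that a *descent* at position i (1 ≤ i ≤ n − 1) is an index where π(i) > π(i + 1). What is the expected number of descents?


Write X = Σ X_I over i = 1, …, 130, with X_I the indicator of one descent.
There are 130 indicators.
For each fixed i, the pair (π(i), π(i+1)) is a uniformly random ordered pair of distinct values from {1, …, 131}; by symmetry P[π(i) > π(i+1)] = 1/2.
By linearity: E[X] = 130 · (1/2) = (131 − 1) · (1/2) = 65 ≈ 65.00000.

E[X] = 65 = 65.00000.


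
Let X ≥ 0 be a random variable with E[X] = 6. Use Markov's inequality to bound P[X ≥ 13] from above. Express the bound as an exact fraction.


μ = E[X] = 6, a = 13.
Markov: P[X ≥ 13] ≤ μ/a = (6)/13 = 6/13.
Numerically: ≈ 0.461538.
(Since a = 13 > μ = 6.000000, the bound 6/13 is < 1 and informative.)

P[X ≥ 13] ≤ 6/13 ≈ 0.461538.


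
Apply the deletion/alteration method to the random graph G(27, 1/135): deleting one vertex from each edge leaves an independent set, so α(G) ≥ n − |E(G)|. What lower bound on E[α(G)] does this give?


E[|E(G)|] = C(27, 2)·p = 351 · (1/135) = 13/5.
E[α(G)] ≥ n − E[|E(G)|] = 27 − 13/5 = 122/5.
Numerically: ≈ 24.400000.
(This is only a lower bound; the true E[α(G)] may be larger.)

E[α(G)] ≥ 122/5 ≈ 24.400000.


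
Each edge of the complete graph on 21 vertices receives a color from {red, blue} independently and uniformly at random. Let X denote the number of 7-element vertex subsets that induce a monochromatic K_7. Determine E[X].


Let X = Σ_S X_S over the C(21, 7) = 116280 subsets S of size 7, where X_S = 1 if the K_7 on S is monochromatic.
For a fixed S, the K_7 on S has C(7, 2) = 21 edges. P[all 21 edges red] = (1/2)^21, and likewise for blue, so P[monochromatic] = 2·(1/2)^21 = 2^{1 − 21} = 1/1048576.
Summing: E[X] = C(21, 7) · 2^{1 − 21} = 116280 · 1/1048576 = 14535/131072.
Numerically: E[X] ≈ 0.1109.

E[X] = C(21,7)·2^(1−C(7,2)) = 14535/131072 ≈ 0.1109.


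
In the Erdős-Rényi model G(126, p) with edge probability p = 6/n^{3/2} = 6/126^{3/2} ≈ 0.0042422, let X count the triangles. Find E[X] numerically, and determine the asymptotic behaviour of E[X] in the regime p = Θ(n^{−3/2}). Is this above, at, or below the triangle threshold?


Number of potential triangles: C(126, 3) = 325500.
Each occurs with probability p³ ≈ (0.0042422)³ ≈ 7.6346002e-08.
By linearity: E[X] = C(126, 3)·p³ ≈ 325500 · 7.6346002e-08 ≈ 0.02485.
Since α = 3/2 > 1, p = c/n^{3/2} = o(1/n) is below the triangle threshold p ~ 1/n. Asymptotically E[X] ~ (c³/6)·n^{3(1−α)} = (6³/6)·n^{-1.5} → 0, so by Markov's inequality G has no triangles w.h.p.

E[X] ≈ 0.02485; in regime p = Θ(1/n^{3/2}) E[X] tends to 0 (below the triangle threshold p ~ 1/n).


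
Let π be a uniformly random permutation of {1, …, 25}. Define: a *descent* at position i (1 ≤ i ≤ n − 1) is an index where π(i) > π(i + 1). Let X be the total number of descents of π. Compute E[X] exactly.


Write X = Σ X_I over i = 1, …, 24, with X_I the indicator of one descent.
There are 24 indicators.
For each fixed i, the pair (π(i), π(i+1)) is a uniformly random ordered pair of distinct values from {1, …, 25}; by symmetry P[π(i) > π(i+1)] = 1/2.
By linearity: E[X] = 24 · (1/2) = (25 − 1) · (1/2) = 12 ≈ 12.000000.

E[X] = 12 = 12.000000.


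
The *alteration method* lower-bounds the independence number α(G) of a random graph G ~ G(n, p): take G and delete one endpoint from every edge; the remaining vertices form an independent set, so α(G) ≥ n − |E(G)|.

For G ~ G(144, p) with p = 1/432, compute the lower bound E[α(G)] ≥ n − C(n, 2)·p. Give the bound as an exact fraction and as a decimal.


E[|E(G)|] = C(144, 2)·p = 10296 · (1/432) = 143/6.
E[α(G)] ≥ n − E[|E(G)|] = 144 − 143/6 = 721/6.
Numerically: ≈ 120.166667.
(This is only a lower bound; the true E[α(G)] may be larger.)

E[α(G)] ≥ 721/6 ≈ 120.166667.


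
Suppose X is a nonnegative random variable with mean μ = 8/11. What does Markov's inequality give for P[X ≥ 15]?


μ = E[X] = 8/11, a = 15.
Markov: P[X ≥ 15] ≤ μ/a = (8/11)/15 = 8/165.
Numerically: ≈ 0.0485.
(Since a = 15 > μ = 0.7273, the bound 8/165 is < 1 and informative.)

P[X ≥ 15] ≤ 8/165 ≈ 0.0485.


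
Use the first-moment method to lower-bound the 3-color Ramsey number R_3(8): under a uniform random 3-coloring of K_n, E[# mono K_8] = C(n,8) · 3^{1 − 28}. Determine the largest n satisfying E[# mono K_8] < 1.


We need C(n, 8) · 3^{1 − 28} < 1, i.e. C(n, 8) < 3^{28 − 1} = 7625597484987.
Check values of n near the boundary:
  n = 155: C(155, 8) = 6876747915675; 6876747915675 < 7625597484987? YES
  n = 156: C(156, 8) = 7248464019225; 7248464019225 < 7625597484987? YES
  n = 157: C(157, 8) = 7637643295425; 7637643295425 < 7625597484987? NO
  n = 158: C(158, 8) = 8044984271181; 8044984271181 < 7625597484987? NO
The largest n with C(n, 8) < 7625597484987 is n = 156 (where E[X] = 805384891025/847288609443 ≈ 0.95054). Hence R_3(8) > 156, i.e. R_3(8) ≥ 157.

Largest n = 156; hence R_3(8) > 156.


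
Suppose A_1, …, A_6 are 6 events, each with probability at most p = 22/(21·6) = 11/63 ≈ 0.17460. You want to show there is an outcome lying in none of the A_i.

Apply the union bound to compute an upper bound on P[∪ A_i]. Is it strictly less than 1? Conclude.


Union bound: P[∪_{i=1}^{6} A_i] ≤ Σ_i P[A_i] ≤ 6·p = 6·(11/63) = 22/21.
Numerically: 22/21 ≈ 1.04762.
Is 22/21 < 1? NO.
Since the bound 22/21 is ≥ 1, the union bound is uninformative here; it does NOT by itself certify existence.

6·p = 22/21 ≈ 1.04762; existence NOT certified by the union bound.


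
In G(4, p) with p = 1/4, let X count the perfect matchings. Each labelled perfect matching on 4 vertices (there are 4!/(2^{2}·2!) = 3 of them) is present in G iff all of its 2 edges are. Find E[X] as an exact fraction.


K_4 has 4!/(2^{2}·2!) = 3 labelled perfect matchings.
For each such perfect matching H, let X_H = 1 if all 2 edges of H are present in G. Then P[X_H = 1] = p^{2} = (1/4)^{2} = 1/16.
Summing the indicators: E[X] = Σ_H E[X_H] = 3 · p^{2} = 3 · 1/16 = 3/16.
Numerically: E[X] ≈ 0.1875.

E[X] = 3 · (1/4)^{2} = 3/16 ≈ 0.1875.


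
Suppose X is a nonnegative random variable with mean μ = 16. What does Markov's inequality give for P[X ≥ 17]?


μ = E[X] = 16, a = 17.
Markov: P[X ≥ 17] ≤ μ/a = (16)/17 = 16/17.
Numerically: ≈ 0.941.
(Since a = 17 > μ = 16.000, the bound 16/17 is < 1 and informative.)

P[X ≥ 17] ≤ 16/17 ≈ 0.941.


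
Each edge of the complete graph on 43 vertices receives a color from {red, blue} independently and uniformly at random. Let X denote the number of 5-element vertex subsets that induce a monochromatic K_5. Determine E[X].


Let X = Σ_S X_S over the C(43, 5) = 962598 subsets S of size 5, where X_S = 1 if the K_5 on S is monochromatic.
For a fixed S, the K_5 on S has C(5, 2) = 10 edges. P[all 10 edges red] = (1/2)^10, and likewise for blue, so P[monochromatic] = 2·(1/2)^10 = 2^{1 − 10} = 1/512.
By linearity: E[X] = C(43, 5) · 2^{1 − 10} = 962598 · 1/512 = 481299/256.
Numerically: E[X] ≈ 1880.0742.

E[X] = C(43,5)·2^(1−C(5,2)) = 481299/256 ≈ 1880.0742.
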